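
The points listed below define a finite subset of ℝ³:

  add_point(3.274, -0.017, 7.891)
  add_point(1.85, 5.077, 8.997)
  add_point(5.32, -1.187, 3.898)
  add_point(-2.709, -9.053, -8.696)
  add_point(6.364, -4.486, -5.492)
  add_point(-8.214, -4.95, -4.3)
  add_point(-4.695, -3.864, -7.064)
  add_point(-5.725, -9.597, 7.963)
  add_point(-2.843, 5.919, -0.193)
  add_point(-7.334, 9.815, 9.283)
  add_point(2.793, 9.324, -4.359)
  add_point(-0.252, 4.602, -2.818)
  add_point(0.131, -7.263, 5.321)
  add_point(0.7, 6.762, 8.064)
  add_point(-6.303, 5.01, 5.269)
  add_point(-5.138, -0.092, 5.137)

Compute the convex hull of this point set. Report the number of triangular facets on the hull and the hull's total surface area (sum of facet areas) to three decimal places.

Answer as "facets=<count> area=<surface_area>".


facets=20 area=995.603

12 of the 16 inputs are extreme points: [0, 1, 2, 3, 4, 5, 6, 7, 9, 10, 12, 13].

Per-facet area ½‖(b−a)×(c−a)‖:
  f1: (p7, p9, p5) → 124.3213
  f2: (p10, p9, p5) → 143.8618
  f3: (p3, p7, p5) → 53.3740
  f4: (p3, p10, p4) → 74.2479
  f5: (p6, p10, p5) → 31.3433
  f6: (p6, p3, p5) → 13.0058
  f7: (p6, p3, p10) → 33.8991
  f8: (p12, p0, p7) → 24.5424
  f9: (p12, p3, p4) → 65.8587
  f10: (p12, p3, p7) → 48.5870
  f11: (p1, p7, p9) → 85.5279
  f12: (p1, p0, p7) → 30.6407
  f13: (p2, p10, p4) → 65.0266
  f14: (p2, p12, p4) → 40.6043
  f15: (p2, p12, p0) → 18.2459
  f16: (p2, p1, p10) → 57.5397
  f17: (p2, p1, p0) → 10.6202
  f18: (p13, p10, p9) → 54.4776
  f19: (p13, p1, p9) → 7.1367
  f20: (p13, p1, p10) → 12.7420
Σ area = 995.603

Check V−E+F: 12 − 30 + 20 = 2.


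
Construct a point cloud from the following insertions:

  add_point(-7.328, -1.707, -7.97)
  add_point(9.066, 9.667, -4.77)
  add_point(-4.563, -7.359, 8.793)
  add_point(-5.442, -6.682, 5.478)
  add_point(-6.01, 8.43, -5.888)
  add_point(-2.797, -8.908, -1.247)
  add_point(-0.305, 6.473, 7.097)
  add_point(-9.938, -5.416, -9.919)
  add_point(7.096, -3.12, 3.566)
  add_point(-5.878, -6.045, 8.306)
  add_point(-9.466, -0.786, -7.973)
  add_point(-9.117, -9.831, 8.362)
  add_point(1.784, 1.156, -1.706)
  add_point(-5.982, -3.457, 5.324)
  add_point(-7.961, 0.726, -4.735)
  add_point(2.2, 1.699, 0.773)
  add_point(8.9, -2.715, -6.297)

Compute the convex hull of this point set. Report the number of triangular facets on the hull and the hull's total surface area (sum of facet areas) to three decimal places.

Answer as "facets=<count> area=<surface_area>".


facets=18 area=1153.235

Extreme-point indices: [1, 2, 4, 5, 6, 7, 8, 9, 10, 11, 16] — 11 of 17 on the boundary.

Area of each hull facet:
  f1: (p16, p1, p7) → 119.0055
  f2: (p4, p1, p7) → 105.8976
  f3: (p8, p16, p1) → 62.4117
  f4: (p8, p11, p2) → 16.8758
  f5: (p10, p11, p7) → 46.8412
  f6: (p10, p4, p7) → 7.7021
  f7: (p10, p4, p11) → 90.8172
  f8: (p6, p4, p1) → 96.8710
  f9: (p6, p8, p1) → 88.7990
  f10: (p6, p8, p2) → 78.6715
  f11: (p6, p4, p11) → 132.9770
  f12: (p5, p8, p11) → 70.8974
  f13: (p5, p8, p16) → 60.8632
  f14: (p5, p11, p7) → 64.6296
  f15: (p5, p16, p7) → 82.8310
  f16: (p9, p11, p2) → 4.7733
  f17: (p9, p6, p2) → 12.2935
  f18: (p9, p6, p11) → 10.0769
Σ area = 1153.235

Euler characteristic 11−27+18 = 2 ✓


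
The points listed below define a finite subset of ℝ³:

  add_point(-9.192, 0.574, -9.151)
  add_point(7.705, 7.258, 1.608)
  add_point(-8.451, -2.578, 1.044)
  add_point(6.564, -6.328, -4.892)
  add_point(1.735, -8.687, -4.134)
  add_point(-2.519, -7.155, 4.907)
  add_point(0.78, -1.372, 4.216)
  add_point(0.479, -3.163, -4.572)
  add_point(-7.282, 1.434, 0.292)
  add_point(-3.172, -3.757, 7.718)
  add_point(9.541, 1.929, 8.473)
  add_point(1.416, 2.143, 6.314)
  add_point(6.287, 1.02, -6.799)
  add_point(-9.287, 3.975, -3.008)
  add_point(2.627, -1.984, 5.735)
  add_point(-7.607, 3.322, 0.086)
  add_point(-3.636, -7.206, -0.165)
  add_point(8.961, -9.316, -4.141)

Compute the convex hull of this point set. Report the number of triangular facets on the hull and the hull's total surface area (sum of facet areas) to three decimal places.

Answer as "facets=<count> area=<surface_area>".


facets=22 area=929.453

Hull vertices (13/18): indices [0, 1, 2, 4, 5, 9, 10, 11, 12, 13, 15, 16, 17].

Triangle areas on the boundary:
  f1: (p1, p17, p10) → 73.8029
  f2: (p5, p17, p10) → 106.1310
  f3: (p12, p1, p17) → 54.8618
  f4: (p9, p5, p10) → 30.3863
  f5: (p4, p5, p17) → 33.0410
  f6: (p11, p9, p10) → 27.3954
  f7: (p11, p1, p10) → 34.0084
  f8: (p2, p9, p5) → 18.2954
  f9: (p0, p12, p17) → 83.4341
  f10: (p0, p4, p17) → 35.1277
  f11: (p0, p1, p13) → 59.9647
  f12: (p0, p12, p1) → 79.6844
  f13: (p0, p2, p13) → 27.1813
  f14: (p15, p1, p13) → 24.7897
  f15: (p15, p11, p1) → 50.5595
  f16: (p15, p11, p9) → 39.9107
  f17: (p15, p2, p13) → 10.4651
  f18: (p15, p2, p9) → 25.5449
  f19: (p16, p4, p5) → 16.2823
  f20: (p16, p2, p5) → 17.6184
  f21: (p16, p0, p4) → 44.7854
  f22: (p16, p0, p2) → 36.1828
Σ area = 929.453

Euler characteristic 13−33+22 = 2 ✓


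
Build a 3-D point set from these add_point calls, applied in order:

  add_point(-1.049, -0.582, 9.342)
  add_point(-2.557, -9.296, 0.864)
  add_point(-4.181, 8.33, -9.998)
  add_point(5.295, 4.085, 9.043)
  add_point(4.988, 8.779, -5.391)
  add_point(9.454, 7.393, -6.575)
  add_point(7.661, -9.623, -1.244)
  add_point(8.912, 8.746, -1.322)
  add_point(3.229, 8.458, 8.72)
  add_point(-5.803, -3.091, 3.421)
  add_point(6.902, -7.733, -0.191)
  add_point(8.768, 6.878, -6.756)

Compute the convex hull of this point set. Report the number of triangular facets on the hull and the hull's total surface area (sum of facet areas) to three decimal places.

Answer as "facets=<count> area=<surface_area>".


facets=18 area=948.516

11 of the 12 inputs are extreme points: [0, 1, 2, 3, 4, 5, 6, 7, 8, 9, 11].

Area of each hull facet:
  f1: (p1, p2, p9) → 64.0785
  f2: (p1, p2, p6) → 108.3893
  f3: (p11, p6, p5) → 6.4293
  f4: (p11, p2, p5) → 3.9528
  f5: (p11, p2, p6) → 116.2262
  f6: (p7, p6, p5) → 48.7583
  f7: (p7, p3, p6) → 99.9328
  f8: (p0, p1, p9) → 28.8139
  f9: (p0, p3, p6) → 64.2018
  f10: (p0, p1, p6) → 63.8840
  f11: (p4, p2, p5) → 17.5973
  f12: (p4, p7, p5) → 12.0511
  f13: (p8, p7, p3) → 27.7387
  f14: (p8, p0, p3) → 18.7399
  f15: (p8, p4, p2) → 68.8631
  f16: (p8, p4, p7) → 31.2742
  f17: (p8, p2, p9) → 132.6767
  f18: (p8, p0, p9) → 34.9080
Σ area = 948.516

Euler characteristic 11−27+18 = 2 ✓


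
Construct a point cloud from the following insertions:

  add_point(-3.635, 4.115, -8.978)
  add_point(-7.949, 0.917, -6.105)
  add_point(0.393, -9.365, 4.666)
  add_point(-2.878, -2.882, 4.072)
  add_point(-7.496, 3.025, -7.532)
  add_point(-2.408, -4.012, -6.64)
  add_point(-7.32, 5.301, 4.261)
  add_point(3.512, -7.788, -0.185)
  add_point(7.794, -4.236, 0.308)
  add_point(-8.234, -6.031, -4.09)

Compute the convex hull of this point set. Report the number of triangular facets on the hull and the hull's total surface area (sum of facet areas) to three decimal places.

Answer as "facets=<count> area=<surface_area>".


facets=14 area=568.089

Points on the hull: [0, 1, 2, 4, 5, 6, 7, 8, 9] (9 of 10).

Per-facet area ½‖(b−a)×(c−a)‖:
  f1: (p0, p6, p8) → 111.2393
  f2: (p2, p6, p9) → 87.1911
  f3: (p2, p6, p8) → 82.3084
  f4: (p5, p0, p8) → 50.4810
  f5: (p4, p0, p6) → 24.6528
  f6: (p4, p5, p9) → 28.3700
  f7: (p4, p5, p0) → 17.8304
  f8: (p7, p2, p8) → 14.4977
  f9: (p7, p5, p8) → 25.5406
  f10: (p7, p2, p9) → 36.6224
  f11: (p7, p5, p9) → 31.3922
  f12: (p1, p6, p9) → 40.5135
  f13: (p1, p4, p9) → 3.1168
  f14: (p1, p4, p6) → 14.3331
Σ area = 568.089

Euler: V−E+F = 9−21+14 = 2.


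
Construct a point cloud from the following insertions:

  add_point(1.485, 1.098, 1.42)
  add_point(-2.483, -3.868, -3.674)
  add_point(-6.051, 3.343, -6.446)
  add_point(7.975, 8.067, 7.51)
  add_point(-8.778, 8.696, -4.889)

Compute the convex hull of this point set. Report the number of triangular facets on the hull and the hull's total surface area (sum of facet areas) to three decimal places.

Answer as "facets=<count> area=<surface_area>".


Extreme-point indices: [0, 1, 2, 3, 4] — 5 of 5 on the boundary.

Facet areas (half cross-product norm):
  f1: (p2, p3, p4) → 62.9709
  f2: (p2, p1, p4) → 14.5924
  f3: (p2, p1, p3) → 82.1238
  f4: (p0, p3, p4) → 76.1719
  f5: (p0, p1, p4) → 55.2875
  f6: (p0, p1, p3) → 5.6502
Σ area = 296.797

Euler characteristic 5−9+6 = 2 ✓

facets=6 area=296.797


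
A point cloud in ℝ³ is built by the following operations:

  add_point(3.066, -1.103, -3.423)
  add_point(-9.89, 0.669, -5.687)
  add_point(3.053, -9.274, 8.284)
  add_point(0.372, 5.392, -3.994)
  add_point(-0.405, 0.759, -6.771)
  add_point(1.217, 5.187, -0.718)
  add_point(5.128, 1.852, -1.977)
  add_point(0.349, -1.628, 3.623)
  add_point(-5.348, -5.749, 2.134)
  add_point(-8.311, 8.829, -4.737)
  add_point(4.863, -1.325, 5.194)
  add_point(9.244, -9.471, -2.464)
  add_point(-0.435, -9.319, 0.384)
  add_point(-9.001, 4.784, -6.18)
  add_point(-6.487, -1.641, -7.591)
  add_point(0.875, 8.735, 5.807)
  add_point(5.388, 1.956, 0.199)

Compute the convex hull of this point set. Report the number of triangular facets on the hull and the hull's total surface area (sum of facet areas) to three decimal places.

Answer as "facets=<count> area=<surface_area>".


facets=24 area=858.240

Extreme-point indices: [1, 2, 3, 4, 6, 8, 9, 10, 11, 12, 13, 14, 15, 16] — 14 of 17 on the boundary.

Area of each hull facet:
  f1: (p12, p2, p11) → 43.2050
  f2: (p14, p4, p11) → 44.6488
  f3: (p14, p12, p11) → 60.9012
  f4: (p3, p4, p9) → 25.3125
  f5: (p3, p15, p9) → 48.5621
  f6: (p8, p12, p2) → 27.2447
  f7: (p8, p15, p2) → 88.1610
  f8: (p8, p14, p1) → 23.9245
  f9: (p8, p14, p12) → 33.5158
  f10: (p8, p9, p1) → 42.3686
  f11: (p8, p15, p9) → 102.8386
  f12: (p10, p2, p11) → 49.6509
  f13: (p10, p15, p2) → 31.2636
  f14: (p10, p16, p11) → 35.3502
  f15: (p10, p15, p16) → 29.3795
  f16: (p13, p4, p9) → 19.9103
  f17: (p13, p14, p4) → 23.1936
  f18: (p13, p9, p1) → 4.0659
  f19: (p13, p14, p1) → 9.1972
  f20: (p6, p15, p16) → 9.1229
  f21: (p6, p3, p15) → 32.0507
  f22: (p6, p16, p11) → 13.2141
  f23: (p6, p4, p11) → 44.4438
  f24: (p6, p3, p4) → 16.7144
Σ area = 858.240

Euler characteristic 14−36+24 = 2 ✓


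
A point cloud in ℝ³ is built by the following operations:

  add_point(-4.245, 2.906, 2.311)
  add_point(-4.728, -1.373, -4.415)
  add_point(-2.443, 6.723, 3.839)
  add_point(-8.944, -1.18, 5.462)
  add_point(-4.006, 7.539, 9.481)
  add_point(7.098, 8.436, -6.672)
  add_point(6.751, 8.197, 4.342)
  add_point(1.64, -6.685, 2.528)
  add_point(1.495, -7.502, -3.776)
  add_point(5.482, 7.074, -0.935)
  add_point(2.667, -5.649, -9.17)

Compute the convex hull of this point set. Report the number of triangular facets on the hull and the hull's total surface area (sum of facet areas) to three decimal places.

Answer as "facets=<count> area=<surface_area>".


facets=14 area=761.543

Points on the hull: [1, 2, 3, 4, 5, 6, 7, 8, 10] (9 of 11).

Facet areas (half cross-product norm):
  f1: (p6, p4, p5) → 58.4365
  f2: (p1, p8, p3) → 45.8338
  f3: (p7, p8, p3) → 37.5554
  f4: (p7, p4, p3) → 66.2115
  f5: (p7, p6, p4) → 90.4028
  f6: (p10, p1, p5) → 70.5114
  f7: (p10, p1, p8) → 25.2184
  f8: (p10, p7, p8) → 9.0286
  f9: (p10, p6, p5) → 81.7517
  f10: (p10, p7, p6) → 93.3619
  f11: (p2, p4, p5) → 21.4541
  f12: (p2, p1, p5) → 80.2909
  f13: (p2, p4, p3) → 29.9393
  f14: (p2, p1, p3) → 51.5472
Σ area = 761.543

Euler characteristic 9−21+14 = 2 ✓


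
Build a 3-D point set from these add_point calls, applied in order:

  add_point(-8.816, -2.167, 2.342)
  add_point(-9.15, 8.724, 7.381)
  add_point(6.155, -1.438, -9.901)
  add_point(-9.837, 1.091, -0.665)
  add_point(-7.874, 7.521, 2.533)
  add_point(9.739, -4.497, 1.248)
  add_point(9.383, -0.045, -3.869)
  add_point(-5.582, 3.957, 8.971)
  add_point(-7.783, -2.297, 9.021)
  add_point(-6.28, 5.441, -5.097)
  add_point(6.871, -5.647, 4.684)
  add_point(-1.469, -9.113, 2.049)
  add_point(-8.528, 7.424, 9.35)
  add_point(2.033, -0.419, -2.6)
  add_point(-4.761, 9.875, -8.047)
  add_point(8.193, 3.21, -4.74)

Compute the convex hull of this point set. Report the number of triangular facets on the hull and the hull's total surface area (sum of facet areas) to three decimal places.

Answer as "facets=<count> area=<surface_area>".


facets=24 area=1011.237

Hull vertices (14/16): indices [0, 1, 2, 3, 5, 6, 7, 8, 9, 10, 11, 12, 14, 15].

Per-facet area ½‖(b−a)×(c−a)‖:
  f1: (p1, p14, p3) → 69.4852
  f2: (p1, p8, p3) → 51.6278
  f3: (p1, p8, p12) → 10.1427
  f4: (p10, p12, p5) → 42.2405
  f5: (p9, p14, p3) → 6.0130
  f6: (p9, p2, p3) → 50.6411
  f7: (p9, p2, p14) → 41.5184
  f8: (p15, p2, p14) → 53.7037
  f9: (p15, p1, p14) → 120.1140
  f10: (p15, p12, p5) → 109.2489
  f11: (p15, p1, p12) → 26.5123
  f12: (p7, p8, p12) → 13.0940
  f13: (p7, p10, p12) → 10.1239
  f14: (p7, p10, p8) → 51.5445
  f15: (p11, p10, p8) → 54.3818
  f16: (p11, p2, p3) → 106.0168
  f17: (p11, p2, p5) → 73.0173
  f18: (p11, p10, p5) → 19.5878
  f19: (p6, p2, p5) → 19.8893
  f20: (p6, p15, p5) → 7.3112
  f21: (p6, p15, p2) → 12.2644
  f22: (p0, p8, p3) → 10.9645
  f23: (p0, p11, p3) → 17.7635
  f24: (p0, p11, p8) → 34.0301
Σ area = 1011.237

Euler characteristic 14−36+24 = 2 ✓


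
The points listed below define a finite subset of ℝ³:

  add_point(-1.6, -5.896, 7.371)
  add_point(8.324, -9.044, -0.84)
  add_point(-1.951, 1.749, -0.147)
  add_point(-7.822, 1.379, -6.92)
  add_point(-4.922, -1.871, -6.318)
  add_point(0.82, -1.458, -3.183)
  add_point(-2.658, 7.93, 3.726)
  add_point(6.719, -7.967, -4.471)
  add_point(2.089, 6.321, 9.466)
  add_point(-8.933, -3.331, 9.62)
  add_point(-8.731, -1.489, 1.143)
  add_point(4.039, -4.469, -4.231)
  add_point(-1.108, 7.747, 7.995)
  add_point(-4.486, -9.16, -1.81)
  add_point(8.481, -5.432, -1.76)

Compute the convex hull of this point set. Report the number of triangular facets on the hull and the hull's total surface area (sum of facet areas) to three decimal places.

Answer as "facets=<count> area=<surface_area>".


facets=22 area=829.545

Extreme-point indices: [0, 1, 3, 4, 6, 7, 8, 9, 10, 11, 12, 13, 14] — 13 of 15 on the boundary.

Area of each hull facet:
  f1: (p8, p6, p14) → 66.1093
  f2: (p10, p13, p9) → 39.7040
  f3: (p10, p13, p3) → 39.7070
  f4: (p10, p6, p9) → 49.8700
  f5: (p10, p3, p6) → 49.1411
  f6: (p0, p8, p9) → 52.1035
  f7: (p0, p13, p9) → 40.9066
  f8: (p12, p6, p9) → 31.0043
  f9: (p12, p8, p9) → 25.7084
  f10: (p12, p8, p6) → 6.4367
  f11: (p11, p7, p14) → 8.7430
  f12: (p11, p7, p3) → 14.8698
  f13: (p11, p6, p14) → 40.3870
  f14: (p11, p3, p6) → 87.5399
  f15: (p4, p13, p3) → 12.8293
  f16: (p4, p7, p3) → 10.1783
  f17: (p4, p7, p13) → 49.0466
  f18: (p1, p8, p14) → 28.6207
  f19: (p1, p0, p8) → 85.2097
  f20: (p1, p7, p14) → 6.8335
  f21: (p1, p7, p13) → 23.5517
  f22: (p1, p0, p13) → 61.0449
Σ area = 829.545

Check V−E+F: 13 − 33 + 22 = 2.


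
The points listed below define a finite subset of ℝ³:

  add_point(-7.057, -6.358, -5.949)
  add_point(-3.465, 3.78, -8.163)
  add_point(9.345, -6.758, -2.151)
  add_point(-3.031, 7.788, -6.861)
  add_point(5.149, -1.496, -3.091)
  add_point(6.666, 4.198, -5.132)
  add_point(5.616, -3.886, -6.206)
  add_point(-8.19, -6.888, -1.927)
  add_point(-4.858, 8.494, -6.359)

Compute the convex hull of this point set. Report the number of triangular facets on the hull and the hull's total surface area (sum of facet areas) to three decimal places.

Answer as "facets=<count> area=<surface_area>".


facets=14 area=481.371

Extreme-point indices: [0, 1, 2, 3, 4, 5, 6, 7, 8] — 9 of 9 on the boundary.

Per-facet area ½‖(b−a)×(c−a)‖:
  f1: (p0, p2, p7) → 35.4329
  f2: (p0, p8, p7) → 31.0558
  f3: (p0, p1, p8) → 21.2197
  f4: (p4, p2, p7) → 47.2208
  f5: (p4, p8, p7) → 97.6430
  f6: (p6, p0, p2) → 35.0257
  f7: (p6, p0, p1) → 61.3363
  f8: (p5, p4, p8) → 38.2453
  f9: (p5, p6, p1) → 42.6427
  f10: (p5, p4, p2) → 16.9175
  f11: (p5, p6, p2) → 24.4234
  f12: (p3, p1, p8) → 4.0663
  f13: (p3, p5, p8) → 4.2910
  f14: (p3, p5, p1) → 21.8503
Σ area = 481.371

Euler characteristic 9−21+14 = 2 ✓


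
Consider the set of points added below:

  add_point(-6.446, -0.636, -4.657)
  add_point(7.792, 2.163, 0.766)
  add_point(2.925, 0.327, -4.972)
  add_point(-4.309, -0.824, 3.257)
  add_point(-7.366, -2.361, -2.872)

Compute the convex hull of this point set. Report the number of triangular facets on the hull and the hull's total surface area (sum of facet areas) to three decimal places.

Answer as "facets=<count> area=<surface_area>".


5 of the 5 inputs are extreme points: [0, 1, 2, 3, 4].

Area of each hull facet:
  f1: (p3, p1, p4) → 42.6261
  f2: (p2, p1, p4) → 36.0689
  f3: (p0, p3, p4) → 8.8786
  f4: (p0, p2, p4) → 11.2363
  f5: (p0, p3, p1) → 52.0364
  f6: (p0, p2, p1) → 28.5153
Σ area = 179.362

Check V−E+F: 5 − 9 + 6 = 2.

facets=6 area=179.362


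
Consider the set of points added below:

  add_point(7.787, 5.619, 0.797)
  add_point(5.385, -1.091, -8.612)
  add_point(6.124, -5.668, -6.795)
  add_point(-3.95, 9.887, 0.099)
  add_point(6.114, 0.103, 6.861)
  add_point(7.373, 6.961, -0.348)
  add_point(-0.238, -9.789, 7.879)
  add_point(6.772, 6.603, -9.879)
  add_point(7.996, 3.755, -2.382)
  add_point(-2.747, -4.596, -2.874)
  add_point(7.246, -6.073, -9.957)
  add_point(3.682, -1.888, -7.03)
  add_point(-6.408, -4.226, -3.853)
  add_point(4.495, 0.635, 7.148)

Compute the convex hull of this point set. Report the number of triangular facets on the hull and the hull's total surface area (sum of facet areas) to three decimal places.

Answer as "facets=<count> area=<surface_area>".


Extreme-point indices: [0, 3, 4, 5, 6, 7, 8, 10, 12, 13] — 10 of 14 on the boundary.

Per-facet area ½‖(b−a)×(c−a)‖:
  f1: (p6, p3, p12) → 106.4764
  f2: (p7, p3, p12) → 107.4995
  f3: (p10, p7, p8) → 48.1854
  f4: (p10, p4, p8) → 60.7052
  f5: (p10, p4, p6) → 104.3055
  f6: (p10, p6, p12) → 107.7116
  f7: (p10, p7, p12) → 94.3684
  f8: (p5, p7, p3) → 55.9180
  f9: (p13, p6, p3) → 76.4701
  f10: (p13, p4, p6) → 9.8438
  f11: (p13, p5, p3) → 59.1789
  f12: (p0, p4, p8) → 14.7167
  f13: (p0, p7, p8) → 11.8631
  f14: (p0, p5, p7) → 6.8150
  f15: (p0, p13, p4) → 7.1895
  f16: (p0, p13, p5) → 4.7666
Σ area = 876.014

Check V−E+F: 10 − 24 + 16 = 2.

facets=16 area=876.014


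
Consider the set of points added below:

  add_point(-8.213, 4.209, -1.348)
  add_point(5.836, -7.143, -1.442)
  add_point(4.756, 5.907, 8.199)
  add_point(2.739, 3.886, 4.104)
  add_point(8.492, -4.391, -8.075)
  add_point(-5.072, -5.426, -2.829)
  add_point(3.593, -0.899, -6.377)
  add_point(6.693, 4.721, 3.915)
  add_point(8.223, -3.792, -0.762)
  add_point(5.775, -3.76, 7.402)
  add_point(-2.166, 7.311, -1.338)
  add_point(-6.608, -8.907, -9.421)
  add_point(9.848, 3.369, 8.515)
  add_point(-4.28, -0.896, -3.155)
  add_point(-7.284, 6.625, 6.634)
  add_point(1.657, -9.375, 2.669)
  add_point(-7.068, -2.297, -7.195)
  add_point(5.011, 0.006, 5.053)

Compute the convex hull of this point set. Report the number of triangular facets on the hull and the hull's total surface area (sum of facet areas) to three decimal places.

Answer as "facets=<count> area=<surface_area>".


15 of the 18 inputs are extreme points: [0, 1, 2, 4, 5, 6, 7, 8, 9, 10, 11, 12, 14, 15, 16].

Area of each hull facet:
  f1: (p14, p11, p0) → 44.5181
  f2: (p7, p4, p12) → 39.3596
  f3: (p16, p11, p0) → 12.2980
  f4: (p16, p4, p11) → 53.7457
  f5: (p1, p11, p15) → 45.2351
  f6: (p1, p4, p11) → 56.4963
  f7: (p9, p14, p15) → 70.3119
  f8: (p9, p1, p15) → 25.9007
  f9: (p5, p11, p15) → 32.4025
  f10: (p5, p14, p15) → 73.6972
  f11: (p5, p14, p11) → 30.4013
  f12: (p2, p7, p12) → 12.5569
  f13: (p2, p9, p12) → 23.5589
  f14: (p2, p9, p14) → 58.6276
  f15: (p10, p16, p0) → 29.2292
  f16: (p10, p7, p4) → 79.6766
  f17: (p10, p14, p0) → 27.7409
  f18: (p10, p2, p14) → 52.3892
  f19: (p10, p2, p7) → 25.7222
  f20: (p8, p4, p12) → 24.5280
  f21: (p8, p1, p4) → 14.9776
  f22: (p8, p9, p12) → 35.3082
  f23: (p8, p9, p1) → 17.7708
  f24: (p6, p16, p4) → 24.6569
  f25: (p6, p10, p4) → 12.6493
  f26: (p6, p10, p16) → 56.0123
Σ area = 979.771

Euler: V−E+F = 15−39+26 = 2.

facets=26 area=979.771


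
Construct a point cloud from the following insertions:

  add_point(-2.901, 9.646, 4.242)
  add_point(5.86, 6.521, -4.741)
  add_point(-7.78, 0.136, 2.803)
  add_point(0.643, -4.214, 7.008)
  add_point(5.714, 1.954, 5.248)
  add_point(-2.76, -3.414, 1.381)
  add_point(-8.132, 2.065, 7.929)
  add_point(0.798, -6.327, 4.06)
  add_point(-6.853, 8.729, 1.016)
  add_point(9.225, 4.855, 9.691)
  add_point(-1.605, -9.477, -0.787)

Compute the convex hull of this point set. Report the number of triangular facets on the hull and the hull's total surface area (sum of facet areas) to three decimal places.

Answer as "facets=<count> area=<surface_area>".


Extreme-point indices: [0, 1, 2, 3, 6, 7, 8, 9, 10] — 9 of 11 on the boundary.

Area of each hull facet:
  f1: (p1, p10, p9) → 131.6729
  f2: (p0, p9, p6) → 70.0098
  f3: (p0, p1, p9) → 83.9180
  f4: (p3, p9, p6) → 68.6922
  f5: (p3, p10, p6) → 51.3485
  f6: (p8, p1, p10) → 120.9967
  f7: (p8, p0, p1) → 33.4840
  f8: (p8, p0, p6) → 24.4794
  f9: (p7, p10, p9) → 22.7795
  f10: (p7, p3, p9) → 19.2800
  f11: (p7, p3, p10) → 4.8292
  f12: (p2, p10, p6) → 26.4095
  f13: (p2, p8, p6) → 23.9579
  f14: (p2, p8, p10) → 39.3912
Σ area = 721.249

Euler characteristic 9−21+14 = 2 ✓

facets=14 area=721.249


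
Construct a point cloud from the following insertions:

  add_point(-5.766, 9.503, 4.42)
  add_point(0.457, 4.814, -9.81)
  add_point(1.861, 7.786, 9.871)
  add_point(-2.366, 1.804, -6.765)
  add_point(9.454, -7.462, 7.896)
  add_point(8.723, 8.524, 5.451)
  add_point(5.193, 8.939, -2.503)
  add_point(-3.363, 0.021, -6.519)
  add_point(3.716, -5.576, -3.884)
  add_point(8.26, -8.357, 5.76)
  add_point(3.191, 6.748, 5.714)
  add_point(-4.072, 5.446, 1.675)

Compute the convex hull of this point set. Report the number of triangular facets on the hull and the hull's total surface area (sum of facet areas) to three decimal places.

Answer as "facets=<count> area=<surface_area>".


Points on the hull: [0, 1, 2, 4, 5, 6, 7, 8, 9, 11] (10 of 12).

Facet areas (half cross-product norm):
  f1: (p2, p4, p0) → 73.0291
  f2: (p7, p1, p0) → 51.0434
  f3: (p6, p1, p0) → 62.5056
  f4: (p11, p7, p0) → 11.3915
  f5: (p8, p7, p1) → 32.4261
  f6: (p8, p6, p4) → 96.9951
  f7: (p8, p6, p1) → 59.1950
  f8: (p5, p2, p0) → 36.6516
  f9: (p5, p6, p0) → 55.9388
  f10: (p5, p2, p4) → 65.7515
  f11: (p5, p6, p4) → 69.0452
  f12: (p9, p8, p4) → 8.2185
  f13: (p9, p8, p7) → 36.6691
  f14: (p9, p11, p7) → 89.9481
  f15: (p9, p4, p0) → 29.5816
  f16: (p9, p11, p0) → 36.5328
Σ area = 814.923

Check V−E+F: 10 − 24 + 16 = 2.

facets=16 area=814.923


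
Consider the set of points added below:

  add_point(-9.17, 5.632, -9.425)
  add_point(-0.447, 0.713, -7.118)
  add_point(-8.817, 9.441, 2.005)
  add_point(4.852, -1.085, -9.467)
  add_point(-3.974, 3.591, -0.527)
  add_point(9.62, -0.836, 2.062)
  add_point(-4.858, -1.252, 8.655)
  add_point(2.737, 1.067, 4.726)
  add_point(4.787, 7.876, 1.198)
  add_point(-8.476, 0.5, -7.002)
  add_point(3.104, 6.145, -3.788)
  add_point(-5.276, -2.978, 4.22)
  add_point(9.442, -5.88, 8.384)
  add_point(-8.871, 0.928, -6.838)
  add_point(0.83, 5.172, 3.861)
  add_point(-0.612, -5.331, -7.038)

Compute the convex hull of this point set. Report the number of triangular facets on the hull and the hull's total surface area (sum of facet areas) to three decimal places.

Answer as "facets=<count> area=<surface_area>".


Points on the hull: [0, 2, 3, 5, 6, 8, 9, 10, 11, 12, 13, 14, 15] (13 of 16).

Per-facet area ½‖(b−a)×(c−a)‖:
  f1: (p8, p2, p0) → 82.5061
  f2: (p13, p2, p0) → 31.8657
  f3: (p13, p2, p6) → 79.4167
  f4: (p12, p8, p5) → 32.3562
  f5: (p10, p8, p0) → 28.0238
  f6: (p14, p2, p6) → 51.8159
  f7: (p14, p8, p2) → 27.2886
  f8: (p14, p12, p6) → 68.9773
  f9: (p14, p12, p8) → 40.1706
  f10: (p9, p15, p0) → 21.7222
  f11: (p9, p13, p0) → 1.3847
  f12: (p11, p12, p6) → 35.8722
  f13: (p11, p12, p15) → 95.5466
  f14: (p11, p9, p15) → 55.1863
  f15: (p11, p13, p6) → 19.4630
  f16: (p11, p9, p13) → 3.6555
  f17: (p3, p8, p5) → 60.4588
  f18: (p3, p10, p8) → 17.6930
  f19: (p3, p10, p0) → 62.8418
  f20: (p3, p12, p5) → 35.9863
  f21: (p3, p12, p15) → 67.1106
  f22: (p3, p15, p0) → 51.6684
Σ area = 971.011

Check V−E+F: 13 − 33 + 22 = 2.

facets=22 area=971.011


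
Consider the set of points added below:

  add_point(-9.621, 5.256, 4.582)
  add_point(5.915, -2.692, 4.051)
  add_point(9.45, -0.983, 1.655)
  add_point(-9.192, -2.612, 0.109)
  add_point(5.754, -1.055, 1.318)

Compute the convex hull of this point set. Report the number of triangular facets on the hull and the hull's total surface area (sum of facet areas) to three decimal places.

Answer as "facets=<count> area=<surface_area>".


Points on the hull: [0, 1, 2, 3, 4] (5 of 5).

Per-facet area ½‖(b−a)×(c−a)‖:
  f1: (p1, p2, p0) → 34.0359
  f2: (p1, p3, p0) → 70.5370
  f3: (p1, p3, p2) → 28.4484
  f4: (p4, p2, p0) → 14.9826
  f5: (p4, p3, p0) → 68.0655
  f6: (p4, p3, p2) → 2.3666
Σ area = 218.436

Euler: V−E+F = 5−9+6 = 2.

facets=6 area=218.436


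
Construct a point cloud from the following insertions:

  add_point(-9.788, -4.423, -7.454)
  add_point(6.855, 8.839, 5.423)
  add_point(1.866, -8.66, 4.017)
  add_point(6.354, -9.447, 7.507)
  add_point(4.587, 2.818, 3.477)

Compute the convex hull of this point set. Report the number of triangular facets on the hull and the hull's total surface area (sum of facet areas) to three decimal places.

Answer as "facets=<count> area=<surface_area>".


5 of the 5 inputs are extreme points: [0, 1, 2, 3, 4].

Per-facet area ½‖(b−a)×(c−a)‖:
  f1: (p2, p1, p0) → 154.1472
  f2: (p2, p3, p0) → 7.8568
  f3: (p2, p3, p1) → 51.9358
  f4: (p4, p1, p0) → 43.5995
  f5: (p4, p3, p0) → 126.3944
  f6: (p4, p3, p1) → 30.9358
Σ area = 414.870

Euler: V−E+F = 5−9+6 = 2.

facets=6 area=414.870


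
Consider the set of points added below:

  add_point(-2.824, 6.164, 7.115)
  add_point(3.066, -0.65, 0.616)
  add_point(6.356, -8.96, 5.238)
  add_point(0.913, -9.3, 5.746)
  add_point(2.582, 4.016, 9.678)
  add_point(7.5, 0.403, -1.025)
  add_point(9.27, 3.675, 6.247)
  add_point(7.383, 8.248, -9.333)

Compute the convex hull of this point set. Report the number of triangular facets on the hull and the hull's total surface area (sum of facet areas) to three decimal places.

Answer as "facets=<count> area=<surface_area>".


facets=10 area=571.597

Hull vertices (7/8): indices [0, 2, 3, 4, 5, 6, 7].

Area of each hull facet:
  f1: (p7, p6, p0) → 100.6385
  f2: (p7, p3, p0) → 154.7925
  f3: (p2, p7, p3) → 61.0930
  f4: (p4, p6, p0) → 19.3552
  f5: (p4, p3, p0) → 44.1925
  f6: (p4, p2, p6) → 48.5790
  f7: (p4, p2, p3) → 37.8548
  f8: (p5, p7, p6) → 43.2743
  f9: (p5, p2, p6) → 45.7919
  f10: (p5, p2, p7) → 16.0257
Σ area = 571.597

Euler characteristic 7−15+10 = 2 ✓


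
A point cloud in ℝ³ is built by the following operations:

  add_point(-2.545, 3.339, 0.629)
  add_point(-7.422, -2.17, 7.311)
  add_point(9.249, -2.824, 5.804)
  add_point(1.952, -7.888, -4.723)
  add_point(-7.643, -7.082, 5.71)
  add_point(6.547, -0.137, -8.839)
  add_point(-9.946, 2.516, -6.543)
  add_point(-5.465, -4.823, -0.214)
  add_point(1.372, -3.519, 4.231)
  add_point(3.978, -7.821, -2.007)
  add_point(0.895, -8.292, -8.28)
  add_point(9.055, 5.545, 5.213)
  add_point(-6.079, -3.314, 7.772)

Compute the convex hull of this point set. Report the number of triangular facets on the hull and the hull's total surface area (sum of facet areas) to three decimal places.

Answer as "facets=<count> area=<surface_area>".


Extreme-point indices: [0, 1, 2, 4, 5, 6, 9, 10, 11, 12] — 10 of 13 on the boundary.

Facet areas (half cross-product norm):
  f1: (p5, p11, p6) → 129.4948
  f2: (p5, p11, p2) → 61.4832
  f3: (p0, p11, p6) → 25.5860
  f4: (p0, p1, p6) → 51.2487
  f5: (p0, p1, p11) → 59.9947
  f6: (p12, p11, p2) → 64.8674
  f7: (p12, p1, p11) → 15.5166
  f8: (p10, p5, p6) → 75.4507
  f9: (p4, p12, p2) → 33.6222
  f10: (p4, p12, p1) → 4.1198
  f11: (p4, p1, p6) → 38.3722
  f12: (p4, p10, p6) → 108.6529
  f13: (p9, p4, p2) → 74.4873
  f14: (p9, p4, p10) → 48.5027
  f15: (p9, p5, p2) → 56.5156
  f16: (p9, p10, p5) → 33.6584
Σ area = 881.573

Check V−E+F: 10 − 24 + 16 = 2.

facets=16 area=881.573


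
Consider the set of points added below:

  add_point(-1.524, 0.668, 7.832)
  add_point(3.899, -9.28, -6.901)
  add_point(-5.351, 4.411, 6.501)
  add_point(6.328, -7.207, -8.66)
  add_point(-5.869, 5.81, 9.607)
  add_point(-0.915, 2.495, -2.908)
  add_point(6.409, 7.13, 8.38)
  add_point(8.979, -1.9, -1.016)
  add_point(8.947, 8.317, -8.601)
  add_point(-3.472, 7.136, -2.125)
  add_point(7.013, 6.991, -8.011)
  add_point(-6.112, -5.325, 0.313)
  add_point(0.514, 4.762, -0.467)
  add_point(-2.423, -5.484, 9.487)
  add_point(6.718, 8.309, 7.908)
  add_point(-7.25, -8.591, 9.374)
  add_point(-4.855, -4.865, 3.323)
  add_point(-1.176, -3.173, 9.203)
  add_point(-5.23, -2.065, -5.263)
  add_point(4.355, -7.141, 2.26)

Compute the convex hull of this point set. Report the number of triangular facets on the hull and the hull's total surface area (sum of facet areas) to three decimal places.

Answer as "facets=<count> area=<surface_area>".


facets=22 area=1151.752

13 of the 20 inputs are extreme points: [1, 3, 4, 6, 7, 8, 9, 11, 13, 14, 15, 18, 19].

Area of each hull facet:
  f1: (p8, p3, p7) → 61.5318
  f2: (p19, p6, p7) → 51.2111
  f3: (p19, p1, p15) → 57.8768
  f4: (p19, p3, p7) → 36.5797
  f5: (p19, p1, p3) → 16.3346
  f6: (p13, p4, p15) → 32.6182
  f7: (p13, p6, p4) → 71.9635
  f8: (p13, p19, p15) → 25.5496
  f9: (p13, p19, p6) → 73.9041
  f10: (p14, p8, p7) → 85.5169
  f11: (p14, p6, p7) → 8.2470
  f12: (p14, p6, p4) → 7.5485
  f13: (p18, p8, p3) → 100.0608
  f14: (p18, p1, p3) → 20.8163
  f15: (p11, p1, p15) → 54.1246
  f16: (p11, p18, p1) → 38.1700
  f17: (p11, p4, p15) → 66.2014
  f18: (p11, p18, p4) → 46.6588
  f19: (p9, p18, p4) → 58.6286
  f20: (p9, p18, p8) → 69.1526
  f21: (p9, p14, p4) → 73.2589
  f22: (p9, p14, p8) → 95.7982
Σ area = 1151.752

Euler: V−E+F = 13−33+22 = 2.


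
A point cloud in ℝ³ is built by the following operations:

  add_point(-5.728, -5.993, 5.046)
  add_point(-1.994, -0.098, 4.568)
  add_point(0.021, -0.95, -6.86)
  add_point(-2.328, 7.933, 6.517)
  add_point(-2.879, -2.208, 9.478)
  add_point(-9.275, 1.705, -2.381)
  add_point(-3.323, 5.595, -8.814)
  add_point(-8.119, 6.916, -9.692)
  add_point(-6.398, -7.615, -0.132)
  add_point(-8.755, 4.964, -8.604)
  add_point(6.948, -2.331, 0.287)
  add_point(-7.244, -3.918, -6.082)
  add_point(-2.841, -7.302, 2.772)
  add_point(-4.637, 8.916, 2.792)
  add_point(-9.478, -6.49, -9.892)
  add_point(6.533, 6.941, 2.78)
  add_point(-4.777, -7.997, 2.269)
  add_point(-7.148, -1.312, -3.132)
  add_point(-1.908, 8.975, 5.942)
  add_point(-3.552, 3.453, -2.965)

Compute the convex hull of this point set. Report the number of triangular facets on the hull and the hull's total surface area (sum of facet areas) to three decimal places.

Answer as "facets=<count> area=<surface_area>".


facets=28 area=913.295

Extreme-point indices: [0, 2, 3, 4, 5, 6, 7, 8, 9, 10, 12, 13, 14, 15, 16, 18] — 16 of 20 on the boundary.

Per-facet area ½‖(b−a)×(c−a)‖:
  f1: (p16, p10, p14) → 85.7077
  f2: (p2, p10, p14) → 41.1302
  f3: (p2, p6, p14) → 43.3691
  f4: (p2, p6, p10) → 30.4483
  f5: (p15, p6, p10) → 70.9981
  f6: (p15, p4, p10) → 63.1086
  f7: (p12, p4, p10) → 47.2169
  f8: (p12, p16, p10) → 5.4908
  f9: (p12, p16, p4) → 8.2346
  f10: (p3, p15, p18) → 5.6009
  f11: (p3, p15, p4) → 51.0521
  f12: (p7, p15, p6) → 26.7202
  f13: (p7, p6, p14) → 33.5888
  f14: (p0, p16, p4) → 7.6870
  f15: (p0, p5, p4) → 35.8891
  f16: (p0, p5, p14) → 62.5616
  f17: (p13, p7, p5) → 45.2494
  f18: (p13, p3, p18) → 2.6128
  f19: (p13, p15, p18) → 18.1357
  f20: (p13, p7, p15) → 72.3140
  f21: (p13, p5, p4) → 62.8401
  f22: (p13, p3, p4) → 21.6131
  f23: (p9, p5, p14) → 37.8691
  f24: (p9, p7, p14) → 8.0833
  f25: (p9, p7, p5) → 4.6532
  f26: (p8, p16, p14) → 4.2564
  f27: (p8, p0, p14) → 12.1508
  f28: (p8, p0, p16) → 4.7129
Σ area = 913.295

Check V−E+F: 16 − 42 + 28 = 2.


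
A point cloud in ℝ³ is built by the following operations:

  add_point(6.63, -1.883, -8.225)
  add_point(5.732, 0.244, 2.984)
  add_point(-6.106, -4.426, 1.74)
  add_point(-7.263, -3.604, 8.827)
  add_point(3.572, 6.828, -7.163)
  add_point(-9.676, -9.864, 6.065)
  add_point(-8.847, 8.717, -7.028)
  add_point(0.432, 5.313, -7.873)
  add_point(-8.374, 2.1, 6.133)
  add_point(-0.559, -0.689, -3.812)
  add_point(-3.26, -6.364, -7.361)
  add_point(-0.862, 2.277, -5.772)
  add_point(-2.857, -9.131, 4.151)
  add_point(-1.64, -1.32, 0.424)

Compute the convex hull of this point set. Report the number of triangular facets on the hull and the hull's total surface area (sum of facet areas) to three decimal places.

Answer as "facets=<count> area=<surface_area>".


facets=16 area=896.076

Hull vertices (10/14): indices [0, 1, 3, 4, 5, 6, 7, 8, 10, 12].

Facet areas (half cross-product norm):
  f1: (p10, p6, p5) → 122.7906
  f2: (p8, p6, p5) → 79.7359
  f3: (p8, p3, p5) → 19.3974
  f4: (p8, p1, p3) → 45.8144
  f5: (p12, p3, p5) → 24.5993
  f6: (p12, p1, p3) → 53.9368
  f7: (p12, p1, p0) → 73.0596
  f8: (p12, p10, p5) → 40.8078
  f9: (p12, p10, p0) → 63.8615
  f10: (p4, p1, p0) → 50.5224
  f11: (p4, p8, p6) → 92.2034
  f12: (p4, p8, p1) → 89.3631
  f13: (p7, p4, p0) → 16.3884
  f14: (p7, p4, p6) → 13.2200
  f15: (p7, p10, p0) → 49.6330
  f16: (p7, p10, p6) → 60.7427
Σ area = 896.076

Euler characteristic 10−24+16 = 2 ✓


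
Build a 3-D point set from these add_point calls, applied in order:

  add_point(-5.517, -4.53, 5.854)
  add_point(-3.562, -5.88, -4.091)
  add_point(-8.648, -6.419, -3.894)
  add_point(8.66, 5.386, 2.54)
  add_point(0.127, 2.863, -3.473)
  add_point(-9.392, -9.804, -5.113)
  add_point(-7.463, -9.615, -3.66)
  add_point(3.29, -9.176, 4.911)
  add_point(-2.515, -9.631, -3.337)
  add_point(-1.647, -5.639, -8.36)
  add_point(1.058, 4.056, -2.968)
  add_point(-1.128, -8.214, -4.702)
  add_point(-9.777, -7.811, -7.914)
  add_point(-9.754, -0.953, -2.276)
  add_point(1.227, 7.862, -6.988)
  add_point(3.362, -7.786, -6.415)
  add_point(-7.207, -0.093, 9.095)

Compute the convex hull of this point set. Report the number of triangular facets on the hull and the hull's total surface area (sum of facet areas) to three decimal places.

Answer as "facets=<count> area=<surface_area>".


facets=18 area=930.006

Hull vertices (11/17): indices [0, 3, 5, 7, 8, 9, 12, 13, 14, 15, 16].

Triangle areas on the boundary:
  f1: (p16, p14, p3) → 109.1532
  f2: (p15, p14, p3) → 92.7272
  f3: (p13, p14, p12) → 63.6660
  f4: (p13, p16, p14) → 86.2809
  f5: (p9, p14, p12) → 52.3265
  f6: (p9, p15, p12) → 16.8761
  f7: (p9, p15, p14) → 39.6881
  f8: (p7, p16, p3) → 108.9288
  f9: (p7, p15, p3) → 86.3785
  f10: (p0, p7, p16) → 21.3279
  f11: (p5, p15, p12) → 22.4044
  f12: (p5, p0, p7) → 63.8675
  f13: (p5, p0, p16) → 25.7140
  f14: (p5, p13, p12) → 15.3183
  f15: (p5, p13, p16) → 50.7326
  f16: (p8, p7, p15) → 34.4307
  f17: (p8, p5, p15) → 16.9529
  f18: (p8, p5, p7) → 23.2323
Σ area = 930.006

Euler characteristic 11−27+18 = 2 ✓


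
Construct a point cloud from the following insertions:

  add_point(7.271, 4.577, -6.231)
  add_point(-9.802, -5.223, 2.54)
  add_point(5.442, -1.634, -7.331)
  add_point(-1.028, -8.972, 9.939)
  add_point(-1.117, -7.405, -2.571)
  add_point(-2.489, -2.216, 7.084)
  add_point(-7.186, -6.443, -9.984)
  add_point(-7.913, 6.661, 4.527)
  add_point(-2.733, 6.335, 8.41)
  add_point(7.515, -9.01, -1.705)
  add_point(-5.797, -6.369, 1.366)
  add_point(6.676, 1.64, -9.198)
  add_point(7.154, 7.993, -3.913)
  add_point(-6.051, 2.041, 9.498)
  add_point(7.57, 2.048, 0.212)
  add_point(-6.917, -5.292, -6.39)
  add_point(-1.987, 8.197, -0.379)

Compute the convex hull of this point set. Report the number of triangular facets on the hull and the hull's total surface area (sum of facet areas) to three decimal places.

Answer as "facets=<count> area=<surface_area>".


Hull vertices (12/17): indices [0, 1, 3, 6, 7, 8, 9, 11, 12, 13, 14, 16].

Facet areas (half cross-product norm):
  f1: (p3, p9, p14) → 80.2722
  f2: (p3, p6, p1) → 70.4234
  f3: (p3, p6, p9) → 122.3597
  f4: (p8, p3, p14) → 101.1665
  f5: (p11, p16, p6) → 108.3088
  f6: (p11, p6, p9) → 99.0547
  f7: (p13, p3, p1) → 58.1681
  f8: (p13, p8, p3) → 29.6923
  f9: (p12, p11, p16) → 39.8138
  f10: (p12, p8, p14) → 50.1396
  f11: (p12, p8, p16) → 40.0091
  f12: (p7, p13, p1) → 37.5607
  f13: (p7, p6, p1) → 76.4591
  f14: (p7, p16, p6) → 71.5794
  f15: (p7, p8, p16) → 24.8077
  f16: (p7, p13, p8) → 16.9803
  f17: (p0, p11, p9) → 27.1794
  f18: (p0, p12, p11) → 2.2191
  f19: (p0, p9, p14) → 38.0865
  f20: (p0, p12, p14) → 13.9592
Σ area = 1108.240

Check V−E+F: 12 − 30 + 20 = 2.

facets=20 area=1108.240


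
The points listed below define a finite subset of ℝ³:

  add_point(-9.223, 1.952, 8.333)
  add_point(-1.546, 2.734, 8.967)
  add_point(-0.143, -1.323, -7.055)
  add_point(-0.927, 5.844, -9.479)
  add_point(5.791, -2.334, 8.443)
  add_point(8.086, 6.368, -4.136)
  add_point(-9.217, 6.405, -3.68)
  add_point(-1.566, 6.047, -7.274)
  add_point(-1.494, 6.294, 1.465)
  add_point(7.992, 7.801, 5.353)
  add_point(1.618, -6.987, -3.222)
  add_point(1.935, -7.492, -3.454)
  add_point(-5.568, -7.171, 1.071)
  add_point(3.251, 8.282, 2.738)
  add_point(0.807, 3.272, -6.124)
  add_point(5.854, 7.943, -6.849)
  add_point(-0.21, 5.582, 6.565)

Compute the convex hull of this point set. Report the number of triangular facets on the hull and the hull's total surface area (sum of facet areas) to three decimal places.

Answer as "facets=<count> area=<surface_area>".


facets=22 area=945.939

13 of the 17 inputs are extreme points: [0, 1, 2, 3, 4, 5, 6, 9, 11, 12, 13, 15, 16].

Facet areas (half cross-product norm):
  f1: (p4, p11, p5) → 92.9792
  f2: (p9, p4, p5) → 51.3838
  f3: (p2, p6, p3) → 38.4949
  f4: (p1, p4, p0) → 22.7829
  f5: (p1, p9, p4) → 45.3201
  f6: (p16, p1, p0) → 14.3092
  f7: (p16, p1, p9) → 13.6604
  f8: (p13, p16, p9) → 15.6207
  f9: (p13, p6, p0) → 83.8753
  f10: (p13, p16, p0) → 16.0217
  f11: (p12, p2, p11) → 32.6064
  f12: (p12, p2, p6) → 68.7513
  f13: (p12, p6, p0) → 74.7253
  f14: (p12, p4, p0) → 83.2518
  f15: (p12, p4, p11) → 57.8003
  f16: (p15, p6, p3) → 32.7888
  f17: (p15, p13, p6) → 68.7272
  f18: (p15, p2, p3) → 28.7411
  f19: (p15, p9, p5) → 14.3476
  f20: (p15, p13, p9) → 26.2742
  f21: (p15, p11, p5) → 28.7930
  f22: (p15, p2, p11) → 34.6840
Σ area = 945.939

Check V−E+F: 13 − 33 + 22 = 2.


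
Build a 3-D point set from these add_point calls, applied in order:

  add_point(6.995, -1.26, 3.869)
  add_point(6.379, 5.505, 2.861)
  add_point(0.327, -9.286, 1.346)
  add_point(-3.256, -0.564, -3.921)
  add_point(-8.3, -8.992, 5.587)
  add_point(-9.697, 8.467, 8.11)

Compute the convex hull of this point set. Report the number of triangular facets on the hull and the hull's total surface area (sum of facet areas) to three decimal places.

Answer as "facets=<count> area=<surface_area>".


facets=8 area=604.979

Extreme-point indices: [0, 1, 2, 3, 4, 5] — 6 of 6 on the boundary.

Triangle areas on the boundary:
  f1: (p3, p2, p0) → 55.6017
  f2: (p1, p0, p5) → 57.6490
  f3: (p1, p3, p5) → 101.8742
  f4: (p1, p3, p0) → 43.2558
  f5: (p4, p0, p5) → 142.2617
  f6: (p4, p2, p0) → 46.5905
  f7: (p4, p3, p5) → 106.1079
  f8: (p4, p3, p2) → 51.6382
Σ area = 604.979

Check V−E+F: 6 − 12 + 8 = 2.
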